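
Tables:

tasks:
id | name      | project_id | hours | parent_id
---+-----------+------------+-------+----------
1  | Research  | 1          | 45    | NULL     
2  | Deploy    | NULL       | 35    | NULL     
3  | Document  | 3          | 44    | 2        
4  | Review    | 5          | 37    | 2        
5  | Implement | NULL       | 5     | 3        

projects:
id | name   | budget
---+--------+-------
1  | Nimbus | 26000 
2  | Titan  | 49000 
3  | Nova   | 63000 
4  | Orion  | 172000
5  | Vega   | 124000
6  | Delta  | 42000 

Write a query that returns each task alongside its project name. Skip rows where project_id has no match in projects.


INNER JOIN keeps only tasks rows whose project_id matches an id in projects. Walk through each task:
  - task 1 (Research): project_id=1 -> matches Nimbus
  - task 2 (Deploy): project_id=NULL, no match -> dropped
  - task 3 (Document): project_id=3 -> matches Nova
  - task 4 (Review): project_id=5 -> matches Vega
  - task 5 (Implement): project_id=NULL, no match -> dropped
So 2 of 5 rows are dropped.

SQL:
SELECT a.name, b.name AS project
FROM tasks a
INNER JOIN projects b ON a.project_id = b.id

Result:
name     | project
---------+--------
Research | Nimbus 
Document | Nova   
Review   | Vega   


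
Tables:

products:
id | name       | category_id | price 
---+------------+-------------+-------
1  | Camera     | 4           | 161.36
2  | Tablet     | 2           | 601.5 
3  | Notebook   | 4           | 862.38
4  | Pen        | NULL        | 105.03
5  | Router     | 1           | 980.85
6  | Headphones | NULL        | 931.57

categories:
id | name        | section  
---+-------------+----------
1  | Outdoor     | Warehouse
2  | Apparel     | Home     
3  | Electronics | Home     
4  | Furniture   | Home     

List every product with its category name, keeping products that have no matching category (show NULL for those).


LEFT JOIN keeps every row from products (the left table); where category_id has no match in categories, the category columns become NULL. Walk through each product:
  - product 1 (Camera): category_id=4 -> matches Furniture
  - product 2 (Tablet): category_id=2 -> matches Apparel
  - product 3 (Notebook): category_id=4 -> matches Furniture
  - product 4 (Pen): category_id=NULL, no match -> kept with NULL
  - product 5 (Router): category_id=1 -> matches Outdoor
  - product 6 (Headphones): category_id=NULL, no match -> kept with NULL
All 6 rows appear; 2 have NULL category.

SQL:
SELECT a.name, b.name AS category
FROM products a
LEFT JOIN categories b ON a.category_id = b.id

Result:
name       | category 
-----------+----------
Camera     | Furniture
Tablet     | Apparel  
Notebook   | Furniture
Pen        | NULL     
Router     | Outdoor  
Headphones | NULL     


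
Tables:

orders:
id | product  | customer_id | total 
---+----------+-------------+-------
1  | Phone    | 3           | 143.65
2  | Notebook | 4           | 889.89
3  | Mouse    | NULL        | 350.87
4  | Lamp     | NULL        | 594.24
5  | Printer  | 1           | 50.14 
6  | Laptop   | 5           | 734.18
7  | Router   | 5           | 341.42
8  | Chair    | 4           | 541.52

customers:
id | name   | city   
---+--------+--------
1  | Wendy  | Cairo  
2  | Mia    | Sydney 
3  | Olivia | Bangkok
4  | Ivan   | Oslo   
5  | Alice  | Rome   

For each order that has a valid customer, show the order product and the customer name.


INNER JOIN keeps only orders rows whose customer_id matches an id in customers. Walk through each order:
  - order 1 (Phone): customer_id=3 -> matches Olivia
  - order 2 (Notebook): customer_id=4 -> matches Ivan
  - order 3 (Mouse): customer_id=NULL, no match -> dropped
  - order 4 (Lamp): customer_id=NULL, no match -> dropped
  - order 5 (Printer): customer_id=1 -> matches Wendy
  - order 6 (Laptop): customer_id=5 -> matches Alice
  - order 7 (Router): customer_id=5 -> matches Alice
  - order 8 (Chair): customer_id=4 -> matches Ivan
So 2 of 8 rows are dropped.

SQL:
SELECT a.product, b.name AS customer
FROM orders a
INNER JOIN customers b ON a.customer_id = b.id

Result:
product  | customer
---------+---------
Phone    | Olivia  
Notebook | Ivan    
Printer  | Wendy   
Laptop   | Alice   
Router   | Alice   
Chair    | Ivan    


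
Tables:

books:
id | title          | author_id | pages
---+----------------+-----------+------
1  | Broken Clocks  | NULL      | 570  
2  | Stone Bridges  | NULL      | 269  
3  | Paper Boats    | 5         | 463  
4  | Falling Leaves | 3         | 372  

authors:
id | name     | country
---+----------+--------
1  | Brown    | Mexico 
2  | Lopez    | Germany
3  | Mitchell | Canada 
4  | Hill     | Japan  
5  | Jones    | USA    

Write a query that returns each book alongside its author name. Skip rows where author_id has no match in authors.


INNER JOIN keeps only books rows whose author_id matches an id in authors. Walk through each book:
  - book 1 (Broken Clocks): author_id=NULL, no match -> dropped
  - book 2 (Stone Bridges): author_id=NULL, no match -> dropped
  - book 3 (Paper Boats): author_id=5 -> matches Jones
  - book 4 (Falling Leaves): author_id=3 -> matches Mitchell
So 2 of 4 rows are dropped.

SQL:
SELECT a.title, b.name AS author
FROM books a
INNER JOIN authors b ON a.author_id = b.id

Result:
title          | author  
---------------+---------
Paper Boats    | Jones   
Falling Leaves | Mitchell


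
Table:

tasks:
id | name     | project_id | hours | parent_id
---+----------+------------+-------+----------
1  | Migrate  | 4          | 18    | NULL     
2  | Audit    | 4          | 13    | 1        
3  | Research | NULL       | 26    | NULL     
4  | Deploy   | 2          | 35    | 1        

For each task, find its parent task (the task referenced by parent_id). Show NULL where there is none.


This is a self-join: tasks is joined to a second copy of itself, matching each row's parent_id to another row's id. Use LEFT JOIN so rows with parent_id=NULL are kept.
  - task 1 (Migrate): parent_id=NULL -> NULL
  - task 2 (Audit): parent_id=1 -> Migrate
  - task 3 (Research): parent_id=NULL -> NULL
  - task 4 (Deploy): parent_id=1 -> Migrate

SQL:
SELECT a.name AS item, b.name AS parent
FROM tasks a
LEFT JOIN tasks b ON a.parent_id = b.id

Result:
item     | parent 
---------+--------
Migrate  | NULL   
Audit    | Migrate
Research | NULL   
Deploy   | Migrate


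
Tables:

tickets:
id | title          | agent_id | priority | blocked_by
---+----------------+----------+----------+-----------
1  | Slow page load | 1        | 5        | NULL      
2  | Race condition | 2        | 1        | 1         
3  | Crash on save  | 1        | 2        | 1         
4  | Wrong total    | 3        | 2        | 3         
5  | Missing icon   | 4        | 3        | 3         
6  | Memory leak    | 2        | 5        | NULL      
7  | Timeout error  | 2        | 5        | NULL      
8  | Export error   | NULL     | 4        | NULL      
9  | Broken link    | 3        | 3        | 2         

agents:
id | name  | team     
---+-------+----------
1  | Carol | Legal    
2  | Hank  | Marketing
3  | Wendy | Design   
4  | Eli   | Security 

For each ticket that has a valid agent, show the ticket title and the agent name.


INNER JOIN keeps only tickets rows whose agent_id matches an id in agents. Walk through each ticket:
  - ticket 1 (Slow page load): agent_id=1 -> matches Carol
  - ticket 2 (Race condition): agent_id=2 -> matches Hank
  - ticket 3 (Crash on save): agent_id=1 -> matches Carol
  - ticket 4 (Wrong total): agent_id=3 -> matches Wendy
  - ticket 5 (Missing icon): agent_id=4 -> matches Eli
  - ticket 6 (Memory leak): agent_id=2 -> matches Hank
  - ticket 7 (Timeout error): agent_id=2 -> matches Hank
  - ticket 8 (Export error): agent_id=NULL, no match -> dropped
  - ticket 9 (Broken link): agent_id=3 -> matches Wendy
So 1 of 9 rows is dropped.

SQL:
SELECT a.title, b.name AS agent
FROM tickets a
INNER JOIN agents b ON a.agent_id = b.id

Result:
title          | agent
---------------+------
Slow page load | Carol
Race condition | Hank 
Crash on save  | Carol
Wrong total    | Wendy
Missing icon   | Eli  
Memory leak    | Hank 
Timeout error  | Hank 
Broken link    | Wendy


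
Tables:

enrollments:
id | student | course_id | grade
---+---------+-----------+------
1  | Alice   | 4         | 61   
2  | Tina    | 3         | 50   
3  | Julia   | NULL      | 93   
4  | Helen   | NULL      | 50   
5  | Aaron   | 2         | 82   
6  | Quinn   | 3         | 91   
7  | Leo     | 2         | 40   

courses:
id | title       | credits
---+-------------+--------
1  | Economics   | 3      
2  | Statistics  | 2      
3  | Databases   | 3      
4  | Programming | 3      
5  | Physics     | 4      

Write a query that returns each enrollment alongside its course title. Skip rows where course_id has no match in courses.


INNER JOIN keeps only enrollments rows whose course_id matches an id in courses. Walk through each enrollment:
  - enrollment 1 (Alice): course_id=4 -> matches Programming
  - enrollment 2 (Tina): course_id=3 -> matches Databases
  - enrollment 3 (Julia): course_id=NULL, no match -> dropped
  - enrollment 4 (Helen): course_id=NULL, no match -> dropped
  - enrollment 5 (Aaron): course_id=2 -> matches Statistics
  - enrollment 6 (Quinn): course_id=3 -> matches Databases
  - enrollment 7 (Leo): course_id=2 -> matches Statistics
So 2 of 7 rows are dropped.

SQL:
SELECT a.student, b.title AS course
FROM enrollments a
INNER JOIN courses b ON a.course_id = b.id

Result:
student | course     
--------+------------
Alice   | Programming
Tina    | Databases  
Aaron   | Statistics 
Quinn   | Databases  
Leo     | Statistics 


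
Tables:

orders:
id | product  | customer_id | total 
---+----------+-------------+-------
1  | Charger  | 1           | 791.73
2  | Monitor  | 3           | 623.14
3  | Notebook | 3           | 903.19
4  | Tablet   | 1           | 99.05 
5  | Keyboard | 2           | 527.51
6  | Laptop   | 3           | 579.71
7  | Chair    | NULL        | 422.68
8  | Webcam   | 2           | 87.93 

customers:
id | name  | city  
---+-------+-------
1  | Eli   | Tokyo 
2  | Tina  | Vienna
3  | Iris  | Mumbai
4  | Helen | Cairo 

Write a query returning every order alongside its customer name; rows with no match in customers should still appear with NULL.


LEFT JOIN keeps every row from orders (the left table); where customer_id has no match in customers, the customer columns become NULL. Walk through each order:
  - order 1 (Charger): customer_id=1 -> matches Eli
  - order 2 (Monitor): customer_id=3 -> matches Iris
  - order 3 (Notebook): customer_id=3 -> matches Iris
  - order 4 (Tablet): customer_id=1 -> matches Eli
  - order 5 (Keyboard): customer_id=2 -> matches Tina
  - order 6 (Laptop): customer_id=3 -> matches Iris
  - order 7 (Chair): customer_id=NULL, no match -> kept with NULL
  - order 8 (Webcam): customer_id=2 -> matches Tina
All 8 rows appear; 1 has NULL customer.

SQL:
SELECT a.product, b.name AS customer
FROM orders a
LEFT JOIN customers b ON a.customer_id = b.id

Result:
product  | customer
---------+---------
Charger  | Eli     
Monitor  | Iris    
Notebook | Iris    
Tablet   | Eli     
Keyboard | Tina    
Laptop   | Iris    
Chair    | NULL    
Webcam   | Tina    


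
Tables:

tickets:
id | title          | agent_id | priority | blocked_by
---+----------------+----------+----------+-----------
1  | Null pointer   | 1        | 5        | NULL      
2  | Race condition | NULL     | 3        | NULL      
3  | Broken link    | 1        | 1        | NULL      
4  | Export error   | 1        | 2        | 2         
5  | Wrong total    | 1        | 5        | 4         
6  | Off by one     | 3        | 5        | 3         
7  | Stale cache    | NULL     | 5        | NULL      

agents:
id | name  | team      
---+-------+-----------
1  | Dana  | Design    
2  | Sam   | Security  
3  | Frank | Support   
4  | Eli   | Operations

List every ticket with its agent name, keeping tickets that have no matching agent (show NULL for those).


LEFT JOIN keeps every row from tickets (the left table); where agent_id has no match in agents, the agent columns become NULL. Walk through each ticket:
  - ticket 1 (Null pointer): agent_id=1 -> matches Dana
  - ticket 2 (Race condition): agent_id=NULL, no match -> kept with NULL
  - ticket 3 (Broken link): agent_id=1 -> matches Dana
  - ticket 4 (Export error): agent_id=1 -> matches Dana
  - ticket 5 (Wrong total): agent_id=1 -> matches Dana
  - ticket 6 (Off by one): agent_id=3 -> matches Frank
  - ticket 7 (Stale cache): agent_id=NULL, no match -> kept with NULL
All 7 rows appear; 2 have NULL agent.

SQL:
SELECT a.title, b.name AS agent
FROM tickets a
LEFT JOIN agents b ON a.agent_id = b.id

Result:
title          | agent
---------------+------
Null pointer   | Dana 
Race condition | NULL 
Broken link    | Dana 
Export error   | Dana 
Wrong total    | Dana 
Off by one     | Frank
Stale cache    | NULL 


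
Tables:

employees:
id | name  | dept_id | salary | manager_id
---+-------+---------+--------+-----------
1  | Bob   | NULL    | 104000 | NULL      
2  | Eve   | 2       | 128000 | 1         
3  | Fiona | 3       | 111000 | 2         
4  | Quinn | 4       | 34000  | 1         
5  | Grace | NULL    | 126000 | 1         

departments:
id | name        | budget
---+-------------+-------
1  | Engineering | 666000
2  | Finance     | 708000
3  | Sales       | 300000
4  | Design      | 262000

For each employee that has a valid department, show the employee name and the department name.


INNER JOIN keeps only employees rows whose dept_id matches an id in departments. Walk through each employee:
  - employee 1 (Bob): dept_id=NULL, no match -> dropped
  - employee 2 (Eve): dept_id=2 -> matches Finance
  - employee 3 (Fiona): dept_id=3 -> matches Sales
  - employee 4 (Quinn): dept_id=4 -> matches Design
  - employee 5 (Grace): dept_id=NULL, no match -> dropped
So 2 of 5 rows are dropped.

SQL:
SELECT a.name, b.name AS department
FROM employees a
INNER JOIN departments b ON a.dept_id = b.id

Result:
name  | department
------+-----------
Eve   | Finance   
Fiona | Sales     
Quinn | Design    


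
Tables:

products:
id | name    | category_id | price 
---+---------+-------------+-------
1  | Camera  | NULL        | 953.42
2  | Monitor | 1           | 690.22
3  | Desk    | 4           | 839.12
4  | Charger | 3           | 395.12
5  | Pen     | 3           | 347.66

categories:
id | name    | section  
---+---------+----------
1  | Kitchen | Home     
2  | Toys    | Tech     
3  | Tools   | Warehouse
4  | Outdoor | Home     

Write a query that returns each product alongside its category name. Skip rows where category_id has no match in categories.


INNER JOIN keeps only products rows whose category_id matches an id in categories. Walk through each product:
  - product 1 (Camera): category_id=NULL, no match -> dropped
  - product 2 (Monitor): category_id=1 -> matches Kitchen
  - product 3 (Desk): category_id=4 -> matches Outdoor
  - product 4 (Charger): category_id=3 -> matches Tools
  - product 5 (Pen): category_id=3 -> matches Tools
So 1 of 5 rows is dropped.

SQL:
SELECT a.name, b.name AS category
FROM products a
INNER JOIN categories b ON a.category_id = b.id

Result:
name    | category
--------+---------
Monitor | Kitchen 
Desk    | Outdoor 
Charger | Tools   
Pen     | Tools   


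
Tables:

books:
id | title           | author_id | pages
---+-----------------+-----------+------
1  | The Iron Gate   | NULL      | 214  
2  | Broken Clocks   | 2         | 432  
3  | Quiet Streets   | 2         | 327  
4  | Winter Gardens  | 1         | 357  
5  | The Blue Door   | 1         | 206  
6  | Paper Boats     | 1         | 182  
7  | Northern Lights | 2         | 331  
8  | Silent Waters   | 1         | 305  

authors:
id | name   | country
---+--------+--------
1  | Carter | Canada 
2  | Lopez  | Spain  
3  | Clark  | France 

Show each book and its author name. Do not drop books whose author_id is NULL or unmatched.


LEFT JOIN keeps every row from books (the left table); where author_id has no match in authors, the author columns become NULL. Walk through each book:
  - book 1 (The Iron Gate): author_id=NULL, no match -> kept with NULL
  - book 2 (Broken Clocks): author_id=2 -> matches Lopez
  - book 3 (Quiet Streets): author_id=2 -> matches Lopez
  - book 4 (Winter Gardens): author_id=1 -> matches Carter
  - book 5 (The Blue Door): author_id=1 -> matches Carter
  - book 6 (Paper Boats): author_id=1 -> matches Carter
  - book 7 (Northern Lights): author_id=2 -> matches Lopez
  - book 8 (Silent Waters): author_id=1 -> matches Carter
All 8 rows appear; 1 has NULL author.

SQL:
SELECT a.title, b.name AS author
FROM books a
LEFT JOIN authors b ON a.author_id = b.id

Result:
title           | author
----------------+-------
The Iron Gate   | NULL  
Broken Clocks   | Lopez 
Quiet Streets   | Lopez 
Winter Gardens  | Carter
The Blue Door   | Carter
Paper Boats     | Carter
Northern Lights | Lopez 
Silent Waters   | Carter


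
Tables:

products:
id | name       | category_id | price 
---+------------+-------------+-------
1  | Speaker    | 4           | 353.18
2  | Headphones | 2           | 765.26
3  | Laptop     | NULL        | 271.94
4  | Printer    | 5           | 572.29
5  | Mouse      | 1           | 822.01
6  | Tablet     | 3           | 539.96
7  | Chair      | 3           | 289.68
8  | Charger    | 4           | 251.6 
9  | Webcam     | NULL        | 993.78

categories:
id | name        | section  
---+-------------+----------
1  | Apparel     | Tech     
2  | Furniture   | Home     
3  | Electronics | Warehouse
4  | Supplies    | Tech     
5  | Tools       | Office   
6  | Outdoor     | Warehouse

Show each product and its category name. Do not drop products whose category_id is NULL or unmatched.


LEFT JOIN keeps every row from products (the left table); where category_id has no match in categories, the category columns become NULL. Walk through each product:
  - product 1 (Speaker): category_id=4 -> matches Supplies
  - product 2 (Headphones): category_id=2 -> matches Furniture
  - product 3 (Laptop): category_id=NULL, no match -> kept with NULL
  - product 4 (Printer): category_id=5 -> matches Tools
  - product 5 (Mouse): category_id=1 -> matches Apparel
  - product 6 (Tablet): category_id=3 -> matches Electronics
  - product 7 (Chair): category_id=3 -> matches Electronics
  - product 8 (Charger): category_id=4 -> matches Supplies
  - product 9 (Webcam): category_id=NULL, no match -> kept with NULL
All 9 rows appear; 2 have NULL category.

SQL:
SELECT a.name, b.name AS category
FROM products a
LEFT JOIN categories b ON a.category_id = b.id

Result:
name       | category   
-----------+------------
Speaker    | Supplies   
Headphones | Furniture  
Laptop     | NULL       
Printer    | Tools      
Mouse      | Apparel    
Tablet     | Electronics
Chair      | Electronics
Charger    | Supplies   
Webcam     | NULL       


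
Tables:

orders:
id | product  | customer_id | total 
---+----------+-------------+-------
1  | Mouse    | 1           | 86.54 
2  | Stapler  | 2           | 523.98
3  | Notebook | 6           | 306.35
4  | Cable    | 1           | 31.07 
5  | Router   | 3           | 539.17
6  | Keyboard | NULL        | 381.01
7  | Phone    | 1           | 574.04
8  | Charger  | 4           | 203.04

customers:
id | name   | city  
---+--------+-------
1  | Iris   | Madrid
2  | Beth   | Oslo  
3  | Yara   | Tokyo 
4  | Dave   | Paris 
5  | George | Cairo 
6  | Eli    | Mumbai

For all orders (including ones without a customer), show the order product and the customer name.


LEFT JOIN keeps every row from orders (the left table); where customer_id has no match in customers, the customer columns become NULL. Walk through each order:
  - order 1 (Mouse): customer_id=1 -> matches Iris
  - order 2 (Stapler): customer_id=2 -> matches Beth
  - order 3 (Notebook): customer_id=6 -> matches Eli
  - order 4 (Cable): customer_id=1 -> matches Iris
  - order 5 (Router): customer_id=3 -> matches Yara
  - order 6 (Keyboard): customer_id=NULL, no match -> kept with NULL
  - order 7 (Phone): customer_id=1 -> matches Iris
  - order 8 (Charger): customer_id=4 -> matches Dave
All 8 rows appear; 1 has NULL customer.

SQL:
SELECT a.product, b.name AS customer
FROM orders a
LEFT JOIN customers b ON a.customer_id = b.id

Result:
product  | customer
---------+---------
Mouse    | Iris    
Stapler  | Beth    
Notebook | Eli     
Cable    | Iris    
Router   | Yara    
Keyboard | NULL    
Phone    | Iris    
Charger  | Dave    


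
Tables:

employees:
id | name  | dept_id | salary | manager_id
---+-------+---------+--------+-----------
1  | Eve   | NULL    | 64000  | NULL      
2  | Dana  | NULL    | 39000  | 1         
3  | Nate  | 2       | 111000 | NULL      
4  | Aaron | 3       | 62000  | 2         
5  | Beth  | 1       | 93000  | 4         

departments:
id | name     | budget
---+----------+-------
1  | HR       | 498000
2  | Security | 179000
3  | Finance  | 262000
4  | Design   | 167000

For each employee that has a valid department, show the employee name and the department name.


INNER JOIN keeps only employees rows whose dept_id matches an id in departments. Walk through each employee:
  - employee 1 (Eve): dept_id=NULL, no match -> dropped
  - employee 2 (Dana): dept_id=NULL, no match -> dropped
  - employee 3 (Nate): dept_id=2 -> matches Security
  - employee 4 (Aaron): dept_id=3 -> matches Finance
  - employee 5 (Beth): dept_id=1 -> matches HR
So 2 of 5 rows are dropped.

SQL:
SELECT a.name, b.name AS department
FROM employees a
INNER JOIN departments b ON a.dept_id = b.id

Result:
name  | department
------+-----------
Nate  | Security  
Aaron | Finance   
Beth  | HR        


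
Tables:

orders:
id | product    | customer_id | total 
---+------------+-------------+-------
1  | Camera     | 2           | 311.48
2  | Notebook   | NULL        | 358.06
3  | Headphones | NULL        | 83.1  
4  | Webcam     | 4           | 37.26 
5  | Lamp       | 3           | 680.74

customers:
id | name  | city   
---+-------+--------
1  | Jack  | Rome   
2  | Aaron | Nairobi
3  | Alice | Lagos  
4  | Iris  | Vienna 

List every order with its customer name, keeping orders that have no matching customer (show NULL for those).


LEFT JOIN keeps every row from orders (the left table); where customer_id has no match in customers, the customer columns become NULL. Walk through each order:
  - order 1 (Camera): customer_id=2 -> matches Aaron
  - order 2 (Notebook): customer_id=NULL, no match -> kept with NULL
  - order 3 (Headphones): customer_id=NULL, no match -> kept with NULL
  - order 4 (Webcam): customer_id=4 -> matches Iris
  - order 5 (Lamp): customer_id=3 -> matches Alice
All 5 rows appear; 2 have NULL customer.

SQL:
SELECT a.product, b.name AS customer
FROM orders a
LEFT JOIN customers b ON a.customer_id = b.id

Result:
product    | customer
-----------+---------
Camera     | Aaron   
Notebook   | NULL    
Headphones | NULL    
Webcam     | Iris    
Lamp       | Alice   


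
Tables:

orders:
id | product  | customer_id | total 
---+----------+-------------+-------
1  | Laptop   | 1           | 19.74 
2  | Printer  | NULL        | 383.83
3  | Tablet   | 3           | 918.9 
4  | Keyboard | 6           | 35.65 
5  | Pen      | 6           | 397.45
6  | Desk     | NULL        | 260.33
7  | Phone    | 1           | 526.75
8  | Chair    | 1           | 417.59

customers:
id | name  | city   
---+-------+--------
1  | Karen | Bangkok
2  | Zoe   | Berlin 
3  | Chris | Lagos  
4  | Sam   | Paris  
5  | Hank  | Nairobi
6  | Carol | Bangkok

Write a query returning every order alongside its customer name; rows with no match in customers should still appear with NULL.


LEFT JOIN keeps every row from orders (the left table); where customer_id has no match in customers, the customer columns become NULL. Walk through each order:
  - order 1 (Laptop): customer_id=1 -> matches Karen
  - order 2 (Printer): customer_id=NULL, no match -> kept with NULL
  - order 3 (Tablet): customer_id=3 -> matches Chris
  - order 4 (Keyboard): customer_id=6 -> matches Carol
  - order 5 (Pen): customer_id=6 -> matches Carol
  - order 6 (Desk): customer_id=NULL, no match -> kept with NULL
  - order 7 (Phone): customer_id=1 -> matches Karen
  - order 8 (Chair): customer_id=1 -> matches Karen
All 8 rows appear; 2 have NULL customer.

SQL:
SELECT a.product, b.name AS customer
FROM orders a
LEFT JOIN customers b ON a.customer_id = b.id

Result:
product  | customer
---------+---------
Laptop   | Karen   
Printer  | NULL    
Tablet   | Chris   
Keyboard | Carol   
Pen      | Carol   
Desk     | NULL    
Phone    | Karen   
Chair    | Karen   


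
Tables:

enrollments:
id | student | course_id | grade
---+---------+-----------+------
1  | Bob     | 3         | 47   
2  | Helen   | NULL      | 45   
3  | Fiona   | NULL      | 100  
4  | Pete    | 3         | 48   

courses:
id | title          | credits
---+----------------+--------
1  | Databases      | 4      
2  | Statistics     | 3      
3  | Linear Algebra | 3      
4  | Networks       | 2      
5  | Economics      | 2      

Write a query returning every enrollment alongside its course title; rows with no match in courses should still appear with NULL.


LEFT JOIN keeps every row from enrollments (the left table); where course_id has no match in courses, the course columns become NULL. Walk through each enrollment:
  - enrollment 1 (Bob): course_id=3 -> matches Linear Algebra
  - enrollment 2 (Helen): course_id=NULL, no match -> kept with NULL
  - enrollment 3 (Fiona): course_id=NULL, no match -> kept with NULL
  - enrollment 4 (Pete): course_id=3 -> matches Linear Algebra
All 4 rows appear; 2 have NULL course.

SQL:
SELECT a.student, b.title AS course
FROM enrollments a
LEFT JOIN courses b ON a.course_id = b.id

Result:
student | course        
--------+---------------
Bob     | Linear Algebra
Helen   | NULL          
Fiona   | NULL          
Pete    | Linear Algebra


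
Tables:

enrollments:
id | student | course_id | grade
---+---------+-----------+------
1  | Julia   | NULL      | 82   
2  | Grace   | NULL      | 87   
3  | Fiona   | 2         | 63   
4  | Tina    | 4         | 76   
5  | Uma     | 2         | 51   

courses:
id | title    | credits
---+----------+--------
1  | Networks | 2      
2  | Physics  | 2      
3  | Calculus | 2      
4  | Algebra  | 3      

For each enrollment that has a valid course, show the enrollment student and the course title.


INNER JOIN keeps only enrollments rows whose course_id matches an id in courses. Walk through each enrollment:
  - enrollment 1 (Julia): course_id=NULL, no match -> dropped
  - enrollment 2 (Grace): course_id=NULL, no match -> dropped
  - enrollment 3 (Fiona): course_id=2 -> matches Physics
  - enrollment 4 (Tina): course_id=4 -> matches Algebra
  - enrollment 5 (Uma): course_id=2 -> matches Physics
So 2 of 5 rows are dropped.

SQL:
SELECT a.student, b.title AS course
FROM enrollments a
INNER JOIN courses b ON a.course_id = b.id

Result:
student | course 
--------+--------
Fiona   | Physics
Tina    | Algebra
Uma     | Physics


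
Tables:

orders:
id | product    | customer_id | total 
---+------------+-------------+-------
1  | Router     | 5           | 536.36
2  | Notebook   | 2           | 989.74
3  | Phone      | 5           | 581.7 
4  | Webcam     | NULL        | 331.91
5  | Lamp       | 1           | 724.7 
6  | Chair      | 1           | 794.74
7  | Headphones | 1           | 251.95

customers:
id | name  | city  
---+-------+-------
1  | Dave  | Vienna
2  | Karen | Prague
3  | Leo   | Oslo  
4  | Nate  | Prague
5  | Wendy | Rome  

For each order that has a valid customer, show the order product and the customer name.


INNER JOIN keeps only orders rows whose customer_id matches an id in customers. Walk through each order:
  - order 1 (Router): customer_id=5 -> matches Wendy
  - order 2 (Notebook): customer_id=2 -> matches Karen
  - order 3 (Phone): customer_id=5 -> matches Wendy
  - order 4 (Webcam): customer_id=NULL, no match -> dropped
  - order 5 (Lamp): customer_id=1 -> matches Dave
  - order 6 (Chair): customer_id=1 -> matches Dave
  - order 7 (Headphones): customer_id=1 -> matches Dave
So 1 of 7 rows is dropped.

SQL:
SELECT a.product, b.name AS customer
FROM orders a
INNER JOIN customers b ON a.customer_id = b.id

Result:
product    | customer
-----------+---------
Router     | Wendy   
Notebook   | Karen   
Phone      | Wendy   
Lamp       | Dave    
Chair      | Dave    
Headphones | Dave    


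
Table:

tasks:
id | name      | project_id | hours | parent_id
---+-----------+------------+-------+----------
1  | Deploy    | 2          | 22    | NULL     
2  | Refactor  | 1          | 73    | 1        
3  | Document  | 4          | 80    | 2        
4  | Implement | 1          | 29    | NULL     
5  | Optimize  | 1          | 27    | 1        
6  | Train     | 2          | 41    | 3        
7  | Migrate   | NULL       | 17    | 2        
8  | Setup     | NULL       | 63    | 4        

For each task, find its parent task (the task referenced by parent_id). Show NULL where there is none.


This is a self-join: tasks is joined to a second copy of itself, matching each row's parent_id to another row's id. Use LEFT JOIN so rows with parent_id=NULL are kept.
  - task 1 (Deploy): parent_id=NULL -> NULL
  - task 2 (Refactor): parent_id=1 -> Deploy
  - task 3 (Document): parent_id=2 -> Refactor
  - task 4 (Implement): parent_id=NULL -> NULL
  - task 5 (Optimize): parent_id=1 -> Deploy
  - task 6 (Train): parent_id=3 -> Document
  - task 7 (Migrate): parent_id=2 -> Refactor
  - task 8 (Setup): parent_id=4 -> Implement

SQL:
SELECT a.name AS item, b.name AS parent
FROM tasks a
LEFT JOIN tasks b ON a.parent_id = b.id

Result:
item      | parent   
----------+----------
Deploy    | NULL     
Refactor  | Deploy   
Document  | Refactor 
Implement | NULL     
Optimize  | Deploy   
Train     | Document 
Migrate   | Refactor 
Setup     | Implement


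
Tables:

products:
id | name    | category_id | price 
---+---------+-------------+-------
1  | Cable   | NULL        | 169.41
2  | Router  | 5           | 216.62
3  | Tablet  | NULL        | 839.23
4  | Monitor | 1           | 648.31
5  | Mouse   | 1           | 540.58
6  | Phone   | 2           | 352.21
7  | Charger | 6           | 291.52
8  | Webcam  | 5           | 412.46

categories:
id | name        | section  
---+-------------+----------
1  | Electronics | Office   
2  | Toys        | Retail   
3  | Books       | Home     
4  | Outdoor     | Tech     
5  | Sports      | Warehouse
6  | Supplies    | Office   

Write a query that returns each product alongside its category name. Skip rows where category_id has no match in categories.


INNER JOIN keeps only products rows whose category_id matches an id in categories. Walk through each product:
  - product 1 (Cable): category_id=NULL, no match -> dropped
  - product 2 (Router): category_id=5 -> matches Sports
  - product 3 (Tablet): category_id=NULL, no match -> dropped
  - product 4 (Monitor): category_id=1 -> matches Electronics
  - product 5 (Mouse): category_id=1 -> matches Electronics
  - product 6 (Phone): category_id=2 -> matches Toys
  - product 7 (Charger): category_id=6 -> matches Supplies
  - product 8 (Webcam): category_id=5 -> matches Sports
So 2 of 8 rows are dropped.

SQL:
SELECT a.name, b.name AS category
FROM products a
INNER JOIN categories b ON a.category_id = b.id

Result:
name    | category   
--------+------------
Router  | Sports     
Monitor | Electronics
Mouse   | Electronics
Phone   | Toys       
Charger | Supplies   
Webcam  | Sports     


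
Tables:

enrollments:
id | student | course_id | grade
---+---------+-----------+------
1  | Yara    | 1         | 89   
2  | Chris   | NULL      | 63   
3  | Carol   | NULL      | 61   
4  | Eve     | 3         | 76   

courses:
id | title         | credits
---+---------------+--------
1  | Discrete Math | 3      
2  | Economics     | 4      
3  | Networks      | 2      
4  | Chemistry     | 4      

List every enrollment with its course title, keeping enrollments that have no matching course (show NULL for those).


LEFT JOIN keeps every row from enrollments (the left table); where course_id has no match in courses, the course columns become NULL. Walk through each enrollment:
  - enrollment 1 (Yara): course_id=1 -> matches Discrete Math
  - enrollment 2 (Chris): course_id=NULL, no match -> kept with NULL
  - enrollment 3 (Carol): course_id=NULL, no match -> kept with NULL
  - enrollment 4 (Eve): course_id=3 -> matches Networks
All 4 rows appear; 2 have NULL course.

SQL:
SELECT a.student, b.title AS course
FROM enrollments a
LEFT JOIN courses b ON a.course_id = b.id

Result:
student | course       
--------+--------------
Yara    | Discrete Math
Chris   | NULL         
Carol   | NULL         
Eve     | Networks     


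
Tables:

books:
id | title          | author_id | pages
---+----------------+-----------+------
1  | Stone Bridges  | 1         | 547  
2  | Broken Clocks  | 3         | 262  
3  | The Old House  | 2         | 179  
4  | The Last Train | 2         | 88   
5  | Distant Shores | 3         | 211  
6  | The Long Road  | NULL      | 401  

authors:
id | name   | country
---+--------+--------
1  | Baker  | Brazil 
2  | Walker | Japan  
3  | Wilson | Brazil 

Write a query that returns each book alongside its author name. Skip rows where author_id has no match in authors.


INNER JOIN keeps only books rows whose author_id matches an id in authors. Walk through each book:
  - book 1 (Stone Bridges): author_id=1 -> matches Baker
  - book 2 (Broken Clocks): author_id=3 -> matches Wilson
  - book 3 (The Old House): author_id=2 -> matches Walker
  - book 4 (The Last Train): author_id=2 -> matches Walker
  - book 5 (Distant Shores): author_id=3 -> matches Wilson
  - book 6 (The Long Road): author_id=NULL, no match -> dropped
So 1 of 6 rows is dropped.

SQL:
SELECT a.title, b.name AS author
FROM books a
INNER JOIN authors b ON a.author_id = b.id

Result:
title          | author
---------------+-------
Stone Bridges  | Baker 
Broken Clocks  | Wilson
The Old House  | Walker
The Last Train | Walker
Distant Shores | Wilson


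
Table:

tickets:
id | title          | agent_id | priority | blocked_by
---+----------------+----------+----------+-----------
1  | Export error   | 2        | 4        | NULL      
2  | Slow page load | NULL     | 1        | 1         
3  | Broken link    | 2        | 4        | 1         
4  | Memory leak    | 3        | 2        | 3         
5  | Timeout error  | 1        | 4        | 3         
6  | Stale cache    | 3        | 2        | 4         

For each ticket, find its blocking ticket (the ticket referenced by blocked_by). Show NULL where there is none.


This is a self-join: tickets is joined to a second copy of itself, matching each row's blocked_by to another row's id. Use LEFT JOIN so rows with blocked_by=NULL are kept.
  - ticket 1 (Export error): blocked_by=NULL -> NULL
  - ticket 2 (Slow page load): blocked_by=1 -> Export error
  - ticket 3 (Broken link): blocked_by=1 -> Export error
  - ticket 4 (Memory leak): blocked_by=3 -> Broken link
  - ticket 5 (Timeout error): blocked_by=3 -> Broken link
  - ticket 6 (Stale cache): blocked_by=4 -> Memory leak

SQL:
SELECT a.title AS item, b.title AS blocked_by
FROM tickets a
LEFT JOIN tickets b ON a.blocked_by = b.id

Result:
item           | blocked_by  
---------------+-------------
Export error   | NULL        
Slow page load | Export error
Broken link    | Export error
Memory leak    | Broken link 
Timeout error  | Broken link 
Stale cache    | Memory leak 


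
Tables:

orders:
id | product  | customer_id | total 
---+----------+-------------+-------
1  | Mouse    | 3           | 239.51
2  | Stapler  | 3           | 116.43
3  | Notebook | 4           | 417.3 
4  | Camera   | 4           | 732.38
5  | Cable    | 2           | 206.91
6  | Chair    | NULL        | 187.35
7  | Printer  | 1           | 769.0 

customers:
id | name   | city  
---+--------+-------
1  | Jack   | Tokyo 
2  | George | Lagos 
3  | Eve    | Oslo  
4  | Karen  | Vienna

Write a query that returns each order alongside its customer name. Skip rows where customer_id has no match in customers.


INNER JOIN keeps only orders rows whose customer_id matches an id in customers. Walk through each order:
  - order 1 (Mouse): customer_id=3 -> matches Eve
  - order 2 (Stapler): customer_id=3 -> matches Eve
  - order 3 (Notebook): customer_id=4 -> matches Karen
  - order 4 (Camera): customer_id=4 -> matches Karen
  - order 5 (Cable): customer_id=2 -> matches George
  - order 6 (Chair): customer_id=NULL, no match -> dropped
  - order 7 (Printer): customer_id=1 -> matches Jack
So 1 of 7 rows is dropped.

SQL:
SELECT a.product, b.name AS customer
FROM orders a
INNER JOIN customers b ON a.customer_id = b.id

Result:
product  | customer
---------+---------
Mouse    | Eve     
Stapler  | Eve     
Notebook | Karen   
Camera   | Karen   
Cable    | George  
Printer  | Jack    


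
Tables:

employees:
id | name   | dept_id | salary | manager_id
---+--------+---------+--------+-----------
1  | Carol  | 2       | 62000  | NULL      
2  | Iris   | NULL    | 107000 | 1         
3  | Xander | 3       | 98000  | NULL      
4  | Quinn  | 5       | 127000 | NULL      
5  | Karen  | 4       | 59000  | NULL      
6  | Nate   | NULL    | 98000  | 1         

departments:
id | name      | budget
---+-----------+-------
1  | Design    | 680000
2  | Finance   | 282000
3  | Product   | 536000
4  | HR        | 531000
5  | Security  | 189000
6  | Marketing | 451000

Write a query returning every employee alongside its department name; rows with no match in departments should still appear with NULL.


LEFT JOIN keeps every row from employees (the left table); where dept_id has no match in departments, the department columns become NULL. Walk through each employee:
  - employee 1 (Carol): dept_id=2 -> matches Finance
  - employee 2 (Iris): dept_id=NULL, no match -> kept with NULL
  - employee 3 (Xander): dept_id=3 -> matches Product
  - employee 4 (Quinn): dept_id=5 -> matches Security
  - employee 5 (Karen): dept_id=4 -> matches HR
  - employee 6 (Nate): dept_id=NULL, no match -> kept with NULL
All 6 rows appear; 2 have NULL department.

SQL:
SELECT a.name, b.name AS department
FROM employees a
LEFT JOIN departments b ON a.dept_id = b.id

Result:
name   | department
-------+-----------
Carol  | Finance   
Iris   | NULL      
Xander | Product   
Quinn  | Security  
Karen  | HR        
Nate   | NULL      


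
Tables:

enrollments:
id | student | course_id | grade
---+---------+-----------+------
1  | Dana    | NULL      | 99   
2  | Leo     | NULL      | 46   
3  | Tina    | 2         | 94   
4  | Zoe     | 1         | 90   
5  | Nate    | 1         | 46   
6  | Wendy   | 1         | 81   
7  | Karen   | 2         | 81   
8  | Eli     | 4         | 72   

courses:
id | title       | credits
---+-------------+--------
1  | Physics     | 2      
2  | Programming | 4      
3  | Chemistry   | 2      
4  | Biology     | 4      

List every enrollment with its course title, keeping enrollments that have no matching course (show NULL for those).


LEFT JOIN keeps every row from enrollments (the left table); where course_id has no match in courses, the course columns become NULL. Walk through each enrollment:
  - enrollment 1 (Dana): course_id=NULL, no match -> kept with NULL
  - enrollment 2 (Leo): course_id=NULL, no match -> kept with NULL
  - enrollment 3 (Tina): course_id=2 -> matches Programming
  - enrollment 4 (Zoe): course_id=1 -> matches Physics
  - enrollment 5 (Nate): course_id=1 -> matches Physics
  - enrollment 6 (Wendy): course_id=1 -> matches Physics
  - enrollment 7 (Karen): course_id=2 -> matches Programming
  - enrollment 8 (Eli): course_id=4 -> matches Biology
All 8 rows appear; 2 have NULL course.

SQL:
SELECT a.student, b.title AS course
FROM enrollments a
LEFT JOIN courses b ON a.course_id = b.id

Result:
student | course     
--------+------------
Dana    | NULL       
Leo     | NULL       
Tina    | Programming
Zoe     | Physics    
Nate    | Physics    
Wendy   | Physics    
Karen   | Programming
Eli     | Biology    


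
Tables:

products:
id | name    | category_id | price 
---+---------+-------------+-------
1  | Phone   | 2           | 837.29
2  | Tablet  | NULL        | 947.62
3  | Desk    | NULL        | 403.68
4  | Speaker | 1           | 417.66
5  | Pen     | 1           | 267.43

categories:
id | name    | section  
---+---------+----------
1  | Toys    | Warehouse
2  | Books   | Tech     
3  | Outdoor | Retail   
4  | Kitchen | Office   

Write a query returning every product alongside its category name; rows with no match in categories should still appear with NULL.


LEFT JOIN keeps every row from products (the left table); where category_id has no match in categories, the category columns become NULL. Walk through each product:
  - product 1 (Phone): category_id=2 -> matches Books
  - product 2 (Tablet): category_id=NULL, no match -> kept with NULL
  - product 3 (Desk): category_id=NULL, no match -> kept with NULL
  - product 4 (Speaker): category_id=1 -> matches Toys
  - product 5 (Pen): category_id=1 -> matches Toys
All 5 rows appear; 2 have NULL category.

SQL:
SELECT a.name, b.name AS category
FROM products a
LEFT JOIN categories b ON a.category_id = b.id

Result:
name    | category
--------+---------
Phone   | Books   
Tablet  | NULL    
Desk    | NULL    
Speaker | Toys    
Pen     | Toys    
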